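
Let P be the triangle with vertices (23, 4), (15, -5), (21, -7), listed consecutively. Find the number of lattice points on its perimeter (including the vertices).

4

Along each edge there are gcd(|Δx|,|Δy|)+1 lattice points, so counting each shared vertex once the boundary has gcd(8,9) + gcd(6,2) + gcd(2,11) = 1+2+1 = 4.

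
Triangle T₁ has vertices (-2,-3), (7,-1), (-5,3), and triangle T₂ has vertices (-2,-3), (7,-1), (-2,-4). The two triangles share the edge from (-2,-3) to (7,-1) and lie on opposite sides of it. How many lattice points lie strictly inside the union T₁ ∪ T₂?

The union is the simple quadrilateral with vertices (-2,-3), (-5,3), (7,-1), (-2,-4) in order.
The shoelace formula gives twice the area as |((-2)·3 − (-5)·(-3)) + ((-5)·(-1) − 7·3) + (7·(-4) − (-2)·(-1)) + ((-2)·(-3) − (-2)·(-4))| = 69, so the area is 69/2.
Along each edge there are gcd(|Δx|,|Δy|)+1 lattice points, so counting each shared vertex once the boundary has gcd(3,6) + gcd(12,4) + gcd(9,3) + gcd(0,1) = 3+4+3+1 = 11.
By Pick's theorem I = A − B/2 + 1 = 69/2 − 11/2 + 1 = 30.

30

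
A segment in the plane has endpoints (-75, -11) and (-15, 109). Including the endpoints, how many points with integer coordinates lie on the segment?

The number of lattice points on a segment between lattice points is gcd(|Δx|,|Δy|) + 1 = gcd(60,120) + 1 = 60 + 1 = 61.

61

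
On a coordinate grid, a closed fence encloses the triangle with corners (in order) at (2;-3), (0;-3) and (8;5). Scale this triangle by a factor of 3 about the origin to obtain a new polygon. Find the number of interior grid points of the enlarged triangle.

55

By the shoelace formula, twice the signed area is |(2·(-3) − 0·(-3)) + (0·5 − 8·(-3)) + (8·(-3) − 2·5)| = 16, so the area is 8.
Summing gcd(|Δx|,|Δy|) over the edges gives the boundary count: gcd(2,0) + gcd(8,8) + gcd(6,8) = 2+8+2 = 12.
Scaling by 3 multiplies the area by 3² = 9 (so the new area is 72) and multiplies the boundary lattice-point count by 3, giving 36.
By Pick's theorem, the interior count of the dilated polygon is 72 − 36/2 + 1 = 55.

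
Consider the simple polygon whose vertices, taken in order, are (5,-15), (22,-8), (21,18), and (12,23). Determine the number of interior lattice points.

The shoelace formula gives twice the area as |(5·(-8) − 22·(-15)) + (22·18 − 21·(-8)) + (21·23 − 12·18) + (12·(-15) − 5·23)| = 826, so the area is 413.
Summing gcd(|Δx|,|Δy|) over the edges gives the boundary count: gcd(17,7) + gcd(1,26) + gcd(9,5) + gcd(7,38) = 1+1+1+1 = 4.
Pick's theorem gives I = A − B/2 + 1 = 413 − 4/2 + 1 = 412.

412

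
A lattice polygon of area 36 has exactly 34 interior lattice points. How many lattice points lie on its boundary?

Pick's theorem gives A = I + B/2 − 1, so B = 2(A − I + 1) = 2(36 − 34 + 1) = 6.

6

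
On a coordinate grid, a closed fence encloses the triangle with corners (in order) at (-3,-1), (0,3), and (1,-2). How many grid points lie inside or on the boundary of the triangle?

By the shoelace formula, twice the signed area is |[(-3)·3 − 0·(-1)] + [0·(-2) − 1·3] + [1·(-1) − (-3)·(-2)]| = 19, so the area is 9.5.
Summing gcd(|Δx|,|Δy|) over the edges gives the boundary count: gcd(3,4) + gcd(1,5) + gcd(4,1) = 1+1+1 = 3.
Pick's theorem gives I = A − B/2 + 1 = 9.5 − 3/2 + 1 = 9, so the closed region contains I + B = 9 + 3 = 12 lattice points.

12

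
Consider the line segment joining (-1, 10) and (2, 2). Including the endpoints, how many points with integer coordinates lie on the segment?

2

The number of lattice points on a segment between lattice points is gcd(|Δx|,|Δy|) + 1 = gcd(3,8) + 1 = 1 + 1 = 2.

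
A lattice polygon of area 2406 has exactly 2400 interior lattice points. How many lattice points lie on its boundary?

14

Pick's theorem gives A = I + B/2 − 1, so B = 2(A − I + 1) = 2(2406 − 2400 + 1) = 14.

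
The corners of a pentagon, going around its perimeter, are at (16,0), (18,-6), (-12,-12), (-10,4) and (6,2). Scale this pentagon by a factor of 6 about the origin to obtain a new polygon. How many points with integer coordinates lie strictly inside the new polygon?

11263

Using the shoelace formula, 2A = |[16·(-6) − 18·0] + [18·(-12) − (-12)·(-6)] + [(-12)·4 − (-10)·(-12)] + [(-10)·2 − 6·4] + [6·0 − 16·2]| = 628, so the area is 314.
Along each edge there are gcd(|Δx|,|Δy|)+1 lattice points, so counting each shared vertex once the boundary has gcd(2,6) + gcd(30,6) + gcd(2,16) + gcd(16,2) + gcd(10,2) = 2+6+2+2+2 = 14.
Scaling by 6 multiplies the area by 6² = 36 (so the new area is 11304) and multiplies the boundary lattice-point count by 6, giving 84.
By Pick's theorem, the interior count of the dilated polygon is 11304 − 84/2 + 1 = 11263.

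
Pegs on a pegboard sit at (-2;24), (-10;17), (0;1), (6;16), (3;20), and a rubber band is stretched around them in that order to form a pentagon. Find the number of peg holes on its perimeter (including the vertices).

Along each edge there are gcd(|Δx|,|Δy|)+1 lattice points, so counting each shared vertex once the boundary has gcd(8,7) + gcd(10,16) + gcd(6,15) + gcd(3,4) + gcd(5,4) = 1+2+3+1+1 = 8.

8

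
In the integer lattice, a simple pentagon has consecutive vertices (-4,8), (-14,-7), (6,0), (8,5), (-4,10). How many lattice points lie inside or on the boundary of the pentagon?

The shoelace formula gives twice the area as |[(-4)·(-7) − (-14)·8] + [(-14)·0 − 6·(-7)] + [6·5 − 8·0] + [8·10 − (-4)·5] + [(-4)·8 − (-4)·10]| = 320, so the area is 160.
Summing gcd(|Δx|,|Δy|) over the edges gives the boundary count: gcd(10,15) + gcd(20,7) + gcd(2,5) + gcd(12,5) + gcd(0,2) = 5+1+1+1+2 = 10.
Pick's theorem gives I = A − B/2 + 1 = 160 − 10/2 + 1 = 156, so the closed region contains I + B = 156 + 10 = 166 lattice points.

166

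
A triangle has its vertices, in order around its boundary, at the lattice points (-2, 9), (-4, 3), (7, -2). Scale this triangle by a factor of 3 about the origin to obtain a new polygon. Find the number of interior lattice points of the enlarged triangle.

337

The shoelace formula gives twice the area as |((-2)·3 − (-4)·9) + ((-4)·(-2) − 7·3) + (7·9 − (-2)·(-2))| = 76, so the area is 38.
Along each edge there are gcd(|Δx|,|Δy|)+1 lattice points, so counting each shared vertex once the boundary has gcd(2,6) + gcd(11,5) + gcd(9,11) = 2+1+1 = 4.
Scaling by 3 multiplies the area by 3² = 9 (so the new area is 342) and multiplies the boundary lattice-point count by 3, giving 12.
By Pick's theorem, the interior count of the dilated polygon is 342 − 12/2 + 1 = 337.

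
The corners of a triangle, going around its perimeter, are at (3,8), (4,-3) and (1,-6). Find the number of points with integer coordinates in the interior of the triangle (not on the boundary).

16

The shoelace formula gives twice the area as |(3·(-3) − 4·8) + (4·(-6) − 1·(-3)) + (1·8 − 3·(-6))| = 36, so the area is 18.
Along each edge there are gcd(|Δx|,|Δy|)+1 lattice points, so counting each shared vertex once the boundary has gcd(1,11) + gcd(3,3) + gcd(2,14) = 1+3+2 = 6.
Pick's theorem gives I = A − B/2 + 1 = 18 − 6/2 + 1 = 16.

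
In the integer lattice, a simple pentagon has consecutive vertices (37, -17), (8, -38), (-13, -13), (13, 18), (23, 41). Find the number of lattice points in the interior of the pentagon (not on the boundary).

1859

The shoelace formula gives twice the area as |[37·(-38) − 8·(-17)] + [8·(-13) − (-13)·(-38)] + [(-13)·18 − 13·(-13)] + [13·41 − 23·18] + [23·(-17) − 37·41]| = 3722, so the area is 1861.
Summing gcd(|Δx|,|Δy|) over the edges gives the boundary count: gcd(29,21) + gcd(21,25) + gcd(26,31) + gcd(10,23) + gcd(14,58) = 1+1+1+1+2 = 6.
Pick's theorem gives I = A − B/2 + 1 = 1861 − 6/2 + 1 = 1859.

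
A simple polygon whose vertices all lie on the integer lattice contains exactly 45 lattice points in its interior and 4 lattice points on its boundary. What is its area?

By Pick's theorem, A = I + B/2 − 1 = 45 + 4/2 − 1 = 46.

46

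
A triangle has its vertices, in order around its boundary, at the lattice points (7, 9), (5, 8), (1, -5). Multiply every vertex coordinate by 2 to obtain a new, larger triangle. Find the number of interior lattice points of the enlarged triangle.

41

Using the shoelace formula, 2A = |[7·8 − 5·9] + [5·(-5) − 1·8] + [1·9 − 7·(-5)]| = 22, so the area is 11.
Summing gcd(|Δx|,|Δy|) over the edges gives the boundary count: gcd(2,1) + gcd(4,13) + gcd(6,14) = 1+1+2 = 4.
Scaling by 2 multiplies the area by 2² = 4 (so the new area is 44) and multiplies the boundary lattice-point count by 2, giving 8.
By Pick's theorem, the interior count of the dilated polygon is 44 − 8/2 + 1 = 41.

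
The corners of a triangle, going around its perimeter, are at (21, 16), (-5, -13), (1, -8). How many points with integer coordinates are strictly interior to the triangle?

20

By the shoelace formula, twice the signed area is |(21·(-13) − (-5)·16) + ((-5)·(-8) − 1·(-13)) + (1·16 − 21·(-8))| = 44, so the area is 22.
The number of boundary lattice points is Σ gcd(|Δx|,|Δy|) = gcd(26,29) + gcd(6,5) + gcd(20,24) = 1+1+4 = 6.
By Pick's theorem A = I + B/2 − 1, so I = 22 − 6/2 + 1 = 20.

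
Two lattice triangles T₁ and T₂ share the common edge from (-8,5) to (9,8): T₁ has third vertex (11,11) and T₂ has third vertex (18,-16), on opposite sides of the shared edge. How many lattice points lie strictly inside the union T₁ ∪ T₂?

238

The union is the simple quadrilateral with vertices (-8,5), (11,11), (9,8), (18,-16) in order.
Using the shoelace formula, 2A = |[(-8)·11 − 11·5] + [11·8 − 9·11] + [9·(-16) − 18·8] + [18·5 − (-8)·(-16)]| = 480, so the area is 240.
Along each edge there are gcd(|Δx|,|Δy|)+1 lattice points, so counting each shared vertex once the boundary has gcd(19,6) + gcd(2,3) + gcd(9,24) + gcd(26,21) = 1+1+3+1 = 6.
By Pick's theorem I = A − B/2 + 1 = 240 − 6/2 + 1 = 238.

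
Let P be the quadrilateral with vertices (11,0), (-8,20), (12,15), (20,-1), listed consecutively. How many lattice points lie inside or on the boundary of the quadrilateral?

The shoelace formula gives twice the area as |(11·20 − (-8)·0) + ((-8)·15 − 12·20) + (12·(-1) − 20·15) + (20·0 − 11·(-1))| = 441, so the area is 220.5.
Along each edge there are gcd(|Δx|,|Δy|)+1 lattice points, so counting each shared vertex once the boundary has gcd(19,20) + gcd(20,5) + gcd(8,16) + gcd(9,1) = 1+5+8+1 = 15.
Pick's theorem gives I = A − B/2 + 1 = 220.5 − 15/2 + 1 = 214, so the closed region contains I + B = 214 + 15 = 229 lattice points.

229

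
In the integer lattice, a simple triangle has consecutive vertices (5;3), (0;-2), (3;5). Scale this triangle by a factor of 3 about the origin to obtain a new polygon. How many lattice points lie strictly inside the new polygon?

79

By the shoelace formula, twice the signed area is |(5·(-2) − 0·3) + (0·5 − 3·(-2)) + (3·3 − 5·5)| = 20, so the area is 10.
Summing gcd(|Δx|,|Δy|) over the edges gives the boundary count: gcd(5,5) + gcd(3,7) + gcd(2,2) = 5+1+2 = 8.
Scaling by 3 multiplies the area by 3² = 9 (so the new area is 90) and multiplies the boundary lattice-point count by 3, giving 24.
By Pick's theorem, the interior count of the dilated polygon is 90 − 24/2 + 1 = 79.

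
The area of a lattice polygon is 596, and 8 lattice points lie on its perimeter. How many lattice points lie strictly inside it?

Pick's theorem A = I + B/2 − 1 rearranges to I = A − B/2 + 1 = 596 − 8/2 + 1 = 593.

593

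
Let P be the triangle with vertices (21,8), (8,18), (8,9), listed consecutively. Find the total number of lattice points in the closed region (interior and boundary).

65

The shoelace formula gives twice the area as |(21·18 − 8·8) + (8·9 − 8·18) + (8·8 − 21·9)| = 117, so the area is 58.5.
Along each edge there are gcd(|Δx|,|Δy|)+1 lattice points, so counting each shared vertex once the boundary has gcd(13,10) + gcd(0,9) + gcd(13,1) = 1+9+1 = 11.
Pick's theorem gives I = A − B/2 + 1 = 58.5 − 11/2 + 1 = 54, so the closed region contains I + B = 54 + 11 = 65 lattice points.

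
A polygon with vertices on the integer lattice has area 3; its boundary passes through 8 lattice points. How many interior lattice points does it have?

0

Pick's theorem A = I + B/2 − 1 rearranges to I = A − B/2 + 1 = 3 − 8/2 + 1 = 0.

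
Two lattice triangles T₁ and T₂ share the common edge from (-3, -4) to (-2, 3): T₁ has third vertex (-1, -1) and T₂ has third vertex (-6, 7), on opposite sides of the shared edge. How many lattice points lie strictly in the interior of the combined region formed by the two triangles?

19

The union is the simple quadrilateral with vertices (-3, -4), (-1, -1), (-2, 3), (-6, 7) in order.
Using the shoelace formula, 2A = |[(-3)·(-1) − (-1)·(-4)] + [(-1)·3 − (-2)·(-1)] + [(-2)·7 − (-6)·3] + [(-6)·(-4) − (-3)·7]| = 43, so the area is 21.5.
The number of boundary lattice points is Σ gcd(|Δx|,|Δy|) = gcd(2,3) + gcd(1,4) + gcd(4,4) + gcd(3,11) = 1+1+4+1 = 7.
By Pick's theorem I = A − B/2 + 1 = 21.5 − 7/2 + 1 = 19.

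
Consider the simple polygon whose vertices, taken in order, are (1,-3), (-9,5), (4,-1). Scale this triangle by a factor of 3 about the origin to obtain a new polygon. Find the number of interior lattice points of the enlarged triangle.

Using the shoelace formula, 2A = |(1·5 − (-9)·(-3)) + ((-9)·(-1) − 4·5) + (4·(-3) − 1·(-1))| = 44, so the area is 22.
Summing gcd(|Δx|,|Δy|) over the edges gives the boundary count: gcd(10,8) + gcd(13,6) + gcd(3,2) = 2+1+1 = 4.
Scaling by 3 multiplies the area by 3² = 9 (so the new area is 198) and multiplies the boundary lattice-point count by 3, giving 12.
By Pick's theorem, the interior count of the dilated polygon is 198 − 12/2 + 1 = 193.

193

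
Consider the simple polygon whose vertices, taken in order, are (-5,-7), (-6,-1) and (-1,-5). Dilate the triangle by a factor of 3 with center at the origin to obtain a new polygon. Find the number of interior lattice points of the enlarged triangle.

112

Using the shoelace formula, 2A = |[(-5)·(-1) − (-6)·(-7)] + [(-6)·(-5) − (-1)·(-1)] + [(-1)·(-7) − (-5)·(-5)]| = 26, so the area is 13.
The number of boundary lattice points is Σ gcd(|Δx|,|Δy|) = gcd(1,6) + gcd(5,4) + gcd(4,2) = 1+1+2 = 4.
Scaling by 3 multiplies the area by 3² = 9 (so the new area is 117) and multiplies the boundary lattice-point count by 3, giving 12.
By Pick's theorem, the interior count of the dilated polygon is 117 − 12/2 + 1 = 112.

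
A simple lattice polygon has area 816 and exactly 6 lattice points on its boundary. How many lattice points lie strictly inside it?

814

Pick's theorem A = I + B/2 − 1 rearranges to I = A − B/2 + 1 = 816 − 6/2 + 1 = 814.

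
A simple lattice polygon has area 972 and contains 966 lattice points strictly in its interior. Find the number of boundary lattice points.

14

Pick's theorem gives A = I + B/2 − 1, so B = 2(A − I + 1) = 2(972 − 966 + 1) = 14.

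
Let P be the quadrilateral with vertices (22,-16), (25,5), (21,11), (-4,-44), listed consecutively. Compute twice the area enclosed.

832

By the shoelace formula, twice the signed area is |[22·5 − 25·(-16)] + [25·11 − 21·5] + [21·(-44) − (-4)·11] + [(-4)·(-16) − 22·(-44)]| = 832, so the area is 416.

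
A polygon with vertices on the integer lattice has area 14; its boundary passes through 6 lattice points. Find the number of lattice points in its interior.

Pick's theorem A = I + B/2 − 1 rearranges to I = A − B/2 + 1 = 14 − 6/2 + 1 = 12.

12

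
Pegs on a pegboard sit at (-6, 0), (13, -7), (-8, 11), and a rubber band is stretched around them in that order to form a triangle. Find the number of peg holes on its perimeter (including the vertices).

5

Along each edge there are gcd(|Δx|,|Δy|)+1 lattice points, so counting each shared vertex once the boundary has gcd(19,7) + gcd(21,18) + gcd(2,11) = 1+3+1 = 5.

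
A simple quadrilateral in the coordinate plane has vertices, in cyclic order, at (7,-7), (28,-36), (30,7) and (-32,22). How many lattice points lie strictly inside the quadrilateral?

1086

The shoelace formula gives twice the area as |(7·(-36) − 28·(-7)) + (28·7 − 30·(-36)) + (30·22 − (-32)·7) + ((-32)·(-7) − 7·22)| = 2174, so the area is 1087.
The number of boundary lattice points is Σ gcd(|Δx|,|Δy|) = gcd(21,29) + gcd(2,43) + gcd(62,15) + gcd(39,29) = 1+1+1+1 = 4.
By Pick's theorem A = I + B/2 − 1, so I = 1087 − 4/2 + 1 = 1086.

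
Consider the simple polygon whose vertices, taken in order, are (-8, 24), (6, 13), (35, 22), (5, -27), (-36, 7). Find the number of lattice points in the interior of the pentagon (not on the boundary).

By the shoelace formula, twice the signed area is |((-8)·13 − 6·24) + (6·22 − 35·13) + (35·(-27) − 5·22) + (5·7 − (-36)·(-27)) + ((-36)·24 − (-8)·7)| = 3371, so the area is 1685.5.
Summing gcd(|Δx|,|Δy|) over the edges gives the boundary count: gcd(14,11) + gcd(29,9) + gcd(30,49) + gcd(41,34) + gcd(28,17) = 1+1+1+1+1 = 5.
Pick's theorem gives I = A − B/2 + 1 = 1685.5 − 5/2 + 1 = 1684.

1684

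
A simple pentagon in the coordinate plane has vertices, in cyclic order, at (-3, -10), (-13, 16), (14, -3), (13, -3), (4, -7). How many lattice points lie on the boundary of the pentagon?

6

Summing gcd(|Δx|,|Δy|) over the edges gives the boundary count: gcd(10,26) + gcd(27,19) + gcd(1,0) + gcd(9,4) + gcd(7,3) = 2+1+1+1+1 = 6.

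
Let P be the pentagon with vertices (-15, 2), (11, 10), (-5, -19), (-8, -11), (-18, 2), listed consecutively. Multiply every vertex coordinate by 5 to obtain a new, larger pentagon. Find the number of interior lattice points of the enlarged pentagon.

By the shoelace formula, twice the signed area is |((-15)·10 − 11·2) + (11·(-19) − (-5)·10) + ((-5)·(-11) − (-8)·(-19)) + ((-8)·2 − (-18)·(-11)) + ((-18)·2 − (-15)·2)| = 648, so the area is 324.
Summing gcd(|Δx|,|Δy|) over the edges gives the boundary count: gcd(26,8) + gcd(16,29) + gcd(3,8) + gcd(10,13) + gcd(3,0) = 2+1+1+1+3 = 8.
Scaling by 5 multiplies the area by 5² = 25 (so the new area is 8100) and multiplies the boundary lattice-point count by 5, giving 40.
By Pick's theorem, the interior count of the dilated polygon is 8100 − 40/2 + 1 = 8081.

8081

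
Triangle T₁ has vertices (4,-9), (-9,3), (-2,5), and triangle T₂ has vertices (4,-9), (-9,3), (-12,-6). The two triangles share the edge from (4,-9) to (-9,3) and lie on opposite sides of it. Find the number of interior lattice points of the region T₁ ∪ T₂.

The union is the simple quadrilateral with vertices (4,-9), (-2,5), (-9,3), (-12,-6) in order.
Using the shoelace formula, 2A = |[4·5 − (-2)·(-9)] + [(-2)·3 − (-9)·5] + [(-9)·(-6) − (-12)·3] + [(-12)·(-9) − 4·(-6)]| = 263, so the area is 263/2.
Summing gcd(|Δx|,|Δy|) over the edges gives the boundary count: gcd(6,14) + gcd(7,2) + gcd(3,9) + gcd(16,3) = 2+1+3+1 = 7.
By Pick's theorem I = A − B/2 + 1 = 263/2 − 7/2 + 1 = 129.

129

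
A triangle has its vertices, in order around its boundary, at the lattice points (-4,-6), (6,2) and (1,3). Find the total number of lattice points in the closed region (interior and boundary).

The shoelace formula gives twice the area as |((-4)·2 − 6·(-6)) + (6·3 − 1·2) + (1·(-6) − (-4)·3)| = 50, so the area is 25.
The number of boundary lattice points is Σ gcd(|Δx|,|Δy|) = gcd(10,8) + gcd(5,1) + gcd(5,9) = 2+1+1 = 4.
Pick's theorem gives I = A − B/2 + 1 = 25 − 4/2 + 1 = 24, so the closed region contains I + B = 24 + 4 = 28 lattice points.

28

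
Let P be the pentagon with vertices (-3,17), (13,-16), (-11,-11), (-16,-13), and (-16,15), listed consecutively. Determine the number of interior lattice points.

Using the shoelace formula, 2A = |((-3)·(-16) − 13·17) + (13·(-11) − (-11)·(-16)) + ((-11)·(-13) − (-16)·(-11)) + ((-16)·15 − (-16)·(-13)) + ((-16)·17 − (-3)·15)| = 1200, so the area is 600.
The number of boundary lattice points is Σ gcd(|Δx|,|Δy|) = gcd(16,33) + gcd(24,5) + gcd(5,2) + gcd(0,28) + gcd(13,2) = 1+1+1+28+1 = 32.
By Pick's theorem A = I + B/2 − 1, so I = 600 − 32/2 + 1 = 585.

585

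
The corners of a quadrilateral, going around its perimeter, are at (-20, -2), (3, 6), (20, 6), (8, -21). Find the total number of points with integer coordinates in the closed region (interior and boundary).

572

Using the shoelace formula, 2A = |((-20)·6 − 3·(-2)) + (3·6 − 20·6) + (20·(-21) − 8·6) + (8·(-2) − (-20)·(-21))| = 1120, so the area is 560.
Along each edge there are gcd(|Δx|,|Δy|)+1 lattice points, so counting each shared vertex once the boundary has gcd(23,8) + gcd(17,0) + gcd(12,27) + gcd(28,19) = 1+17+3+1 = 22.
Pick's theorem gives I = A − B/2 + 1 = 560 − 22/2 + 1 = 550, so the closed region contains I + B = 550 + 22 = 572 lattice points.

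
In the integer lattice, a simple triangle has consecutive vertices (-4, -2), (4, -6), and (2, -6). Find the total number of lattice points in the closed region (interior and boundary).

9

The shoelace formula gives twice the area as |((-4)·(-6) − 4·(-2)) + (4·(-6) − 2·(-6)) + (2·(-2) − (-4)·(-6))| = 8, so the area is 4.
The number of boundary lattice points is Σ gcd(|Δx|,|Δy|) = gcd(8,4) + gcd(2,0) + gcd(6,4) = 4+2+2 = 8.
Pick's theorem gives I = A − B/2 + 1 = 4 − 8/2 + 1 = 1, so the closed region contains I + B = 1 + 8 = 9 lattice points.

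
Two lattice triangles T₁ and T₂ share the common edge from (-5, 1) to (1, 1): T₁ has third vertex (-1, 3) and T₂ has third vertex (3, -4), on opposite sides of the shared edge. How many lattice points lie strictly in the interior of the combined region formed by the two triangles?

The union is the simple quadrilateral with vertices (-5, 1), (-1, 3), (1, 1), (3, -4) in order.
The shoelace formula gives twice the area as |((-5)·3 − (-1)·1) + ((-1)·1 − 1·3) + (1·(-4) − 3·1) + (3·1 − (-5)·(-4))| = 42, so the area is 21.
Along each edge there are gcd(|Δx|,|Δy|)+1 lattice points, so counting each shared vertex once the boundary has gcd(4,2) + gcd(2,2) + gcd(2,5) + gcd(8,5) = 2+2+1+1 = 6.
By Pick's theorem I = A − B/2 + 1 = 21 − 6/2 + 1 = 19.

19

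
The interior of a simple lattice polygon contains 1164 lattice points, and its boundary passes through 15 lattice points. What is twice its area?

2341

By Pick's theorem, A = I + B/2 − 1 = 1164 + 15/2 − 1 = 2341/2.
Hence 2A = 2341.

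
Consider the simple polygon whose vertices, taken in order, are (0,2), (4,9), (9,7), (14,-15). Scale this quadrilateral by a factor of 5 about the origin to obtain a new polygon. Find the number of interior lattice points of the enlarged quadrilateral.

3316

By the shoelace formula, twice the signed area is |[0·9 − 4·2] + [4·7 − 9·9] + [9·(-15) − 14·7] + [14·2 − 0·(-15)]| = 266, so the area is 133.
The number of boundary lattice points is Σ gcd(|Δx|,|Δy|) = gcd(4,7) + gcd(5,2) + gcd(5,22) + gcd(14,17) = 1+1+1+1 = 4.
Scaling by 5 multiplies the area by 5² = 25 (so the new area is 3325) and multiplies the boundary lattice-point count by 5, giving 20.
By Pick's theorem, the interior count of the dilated polygon is 3325 − 20/2 + 1 = 3316.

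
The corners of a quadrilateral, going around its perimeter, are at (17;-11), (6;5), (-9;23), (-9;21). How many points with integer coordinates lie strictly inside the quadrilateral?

44

Using the shoelace formula, 2A = |[17·5 − 6·(-11)] + [6·23 − (-9)·5] + [(-9)·21 − (-9)·23] + [(-9)·(-11) − 17·21]| = 94, so the area is 47.
The number of boundary lattice points is Σ gcd(|Δx|,|Δy|) = gcd(11,16) + gcd(15,18) + gcd(0,2) + gcd(26,32) = 1+3+2+2 = 8.
Pick's theorem gives I = A − B/2 + 1 = 47 − 8/2 + 1 = 44.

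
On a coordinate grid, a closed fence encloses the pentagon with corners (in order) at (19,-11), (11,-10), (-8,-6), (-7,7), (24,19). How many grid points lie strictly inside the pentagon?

616

By the shoelace formula, twice the signed area is |[19·(-10) − 11·(-11)] + [11·(-6) − (-8)·(-10)] + [(-8)·7 − (-7)·(-6)] + [(-7)·19 − 24·7] + [24·(-11) − 19·19]| = 1239, so the area is 1239/2.
Along each edge there are gcd(|Δx|,|Δy|)+1 lattice points, so counting each shared vertex once the boundary has gcd(8,1) + gcd(19,4) + gcd(1,13) + gcd(31,12) + gcd(5,30) = 1+1+1+1+5 = 9.
Pick's theorem gives I = A − B/2 + 1 = 1239/2 − 9/2 + 1 = 616.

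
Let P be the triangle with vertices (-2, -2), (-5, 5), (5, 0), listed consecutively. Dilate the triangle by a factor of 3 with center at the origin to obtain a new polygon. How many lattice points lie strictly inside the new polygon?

238

Using the shoelace formula, 2A = |[(-2)·5 − (-5)·(-2)] + [(-5)·0 − 5·5] + [5·(-2) − (-2)·0]| = 55, so the area is 55/2.
Summing gcd(|Δx|,|Δy|) over the edges gives the boundary count: gcd(3,7) + gcd(10,5) + gcd(7,2) = 1+5+1 = 7.
Scaling by 3 multiplies the area by 3² = 9 (so the new area is 247.5) and multiplies the boundary lattice-point count by 3, giving 21.
By Pick's theorem, the interior count of the dilated polygon is 247.5 − 21/2 + 1 = 238.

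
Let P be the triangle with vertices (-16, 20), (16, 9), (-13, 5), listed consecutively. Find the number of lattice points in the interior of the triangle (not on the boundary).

The shoelace formula gives twice the area as |[(-16)·9 − 16·20] + [16·5 − (-13)·9] + [(-13)·20 − (-16)·5]| = 447, so the area is 447/2.
Along each edge there are gcd(|Δx|,|Δy|)+1 lattice points, so counting each shared vertex once the boundary has gcd(32,11) + gcd(29,4) + gcd(3,15) = 1+1+3 = 5.
Pick's theorem gives I = A − B/2 + 1 = 447/2 − 5/2 + 1 = 222.

222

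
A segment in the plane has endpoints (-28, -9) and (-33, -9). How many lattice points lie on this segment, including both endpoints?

6

The number of lattice points on a segment between lattice points is gcd(|Δx|,|Δy|) + 1 = gcd(5,0) + 1 = 5 + 1 = 6.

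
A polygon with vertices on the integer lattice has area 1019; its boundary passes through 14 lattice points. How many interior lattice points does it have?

Pick's theorem A = I + B/2 − 1 rearranges to I = A − B/2 + 1 = 1019 − 14/2 + 1 = 1013.

1013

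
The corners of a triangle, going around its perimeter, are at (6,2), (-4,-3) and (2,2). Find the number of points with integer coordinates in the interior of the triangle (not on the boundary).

Using the shoelace formula, 2A = |[6·(-3) − (-4)·2] + [(-4)·2 − 2·(-3)] + [2·2 − 6·2]| = 20, so the area is 10.
The number of boundary lattice points is Σ gcd(|Δx|,|Δy|) = gcd(10,5) + gcd(6,5) + gcd(4,0) = 5+1+4 = 10.
Pick's theorem gives I = A − B/2 + 1 = 10 − 10/2 + 1 = 6.

6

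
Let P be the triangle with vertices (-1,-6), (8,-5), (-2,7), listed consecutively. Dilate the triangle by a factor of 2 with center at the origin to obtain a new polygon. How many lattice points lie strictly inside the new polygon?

233

Using the shoelace formula, 2A = |[(-1)·(-5) − 8·(-6)] + [8·7 − (-2)·(-5)] + [(-2)·(-6) − (-1)·7]| = 118, so the area is 59.
Along each edge there are gcd(|Δx|,|Δy|)+1 lattice points, so counting each shared vertex once the boundary has gcd(9,1) + gcd(10,12) + gcd(1,13) = 1+2+1 = 4.
Scaling by 2 multiplies the area by 2² = 4 (so the new area is 236) and multiplies the boundary lattice-point count by 2, giving 8.
By Pick's theorem, the interior count of the dilated polygon is 236 − 8/2 + 1 = 233.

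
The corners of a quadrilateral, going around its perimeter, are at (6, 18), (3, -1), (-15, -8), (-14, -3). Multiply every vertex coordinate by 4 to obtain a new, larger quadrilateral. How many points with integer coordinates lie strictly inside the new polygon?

3193

By the shoelace formula, twice the signed area is |(6·(-1) − 3·18) + (3·(-8) − (-15)·(-1)) + ((-15)·(-3) − (-14)·(-8)) + ((-14)·18 − 6·(-3))| = 400, so the area is 200.
Summing gcd(|Δx|,|Δy|) over the edges gives the boundary count: gcd(3,19) + gcd(18,7) + gcd(1,5) + gcd(20,21) = 1+1+1+1 = 4.
Scaling by 4 multiplies the area by 4² = 16 (so the new area is 3200) and multiplies the boundary lattice-point count by 4, giving 16.
By Pick's theorem, the interior count of the dilated polygon is 3200 − 16/2 + 1 = 3193.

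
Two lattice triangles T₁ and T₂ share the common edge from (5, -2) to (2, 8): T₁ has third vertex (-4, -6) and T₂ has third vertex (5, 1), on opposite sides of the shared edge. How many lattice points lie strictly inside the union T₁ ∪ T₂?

53

The union is the simple quadrilateral with vertices (5, -2), (-4, -6), (2, 8), (5, 1) in order.
By the shoelace formula, twice the signed area is |(5·(-6) − (-4)·(-2)) + ((-4)·8 − 2·(-6)) + (2·1 − 5·8) + (5·(-2) − 5·1)| = 111, so the area is 111/2.
Along each edge there are gcd(|Δx|,|Δy|)+1 lattice points, so counting each shared vertex once the boundary has gcd(9,4) + gcd(6,14) + gcd(3,7) + gcd(0,3) = 1+2+1+3 = 7.
By Pick's theorem I = A − B/2 + 1 = 111/2 − 7/2 + 1 = 53.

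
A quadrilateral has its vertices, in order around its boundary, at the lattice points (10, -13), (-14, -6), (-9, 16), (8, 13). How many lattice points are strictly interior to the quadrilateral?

The shoelace formula gives twice the area as |[10·(-6) − (-14)·(-13)] + [(-14)·16 − (-9)·(-6)] + [(-9)·13 − 8·16] + [8·(-13) − 10·13]| = 999, so the area is 999/2.
The number of boundary lattice points is Σ gcd(|Δx|,|Δy|) = gcd(24,7) + gcd(5,22) + gcd(17,3) + gcd(2,26) = 1+1+1+2 = 5.
Pick's theorem gives I = A − B/2 + 1 = 999/2 − 5/2 + 1 = 498.

498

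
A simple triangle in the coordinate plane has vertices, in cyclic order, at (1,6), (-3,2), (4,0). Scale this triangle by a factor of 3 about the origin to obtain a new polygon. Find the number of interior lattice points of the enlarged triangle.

151

By the shoelace formula, twice the signed area is |(1·2 − (-3)·6) + ((-3)·0 − 4·2) + (4·6 − 1·0)| = 36, so the area is 18.
Along each edge there are gcd(|Δx|,|Δy|)+1 lattice points, so counting each shared vertex once the boundary has gcd(4,4) + gcd(7,2) + gcd(3,6) = 4+1+3 = 8.
Scaling by 3 multiplies the area by 3² = 9 (so the new area is 162) and multiplies the boundary lattice-point count by 3, giving 24.
By Pick's theorem, the interior count of the dilated polygon is 162 − 24/2 + 1 = 151.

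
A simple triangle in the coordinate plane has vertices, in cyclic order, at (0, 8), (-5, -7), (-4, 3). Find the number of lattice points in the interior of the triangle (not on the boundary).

By the shoelace formula, twice the signed area is |(0·(-7) − (-5)·8) + ((-5)·3 − (-4)·(-7)) + ((-4)·8 − 0·3)| = 35, so the area is 35/2.
Along each edge there are gcd(|Δx|,|Δy|)+1 lattice points, so counting each shared vertex once the boundary has gcd(5,15) + gcd(1,10) + gcd(4,5) = 5+1+1 = 7.
By Pick's theorem A = I + B/2 − 1, so I = 35/2 − 7/2 + 1 = 15.

15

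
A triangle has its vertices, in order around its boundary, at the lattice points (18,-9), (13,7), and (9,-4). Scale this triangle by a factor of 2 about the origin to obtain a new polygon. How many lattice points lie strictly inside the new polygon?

Using the shoelace formula, 2A = |[18·7 − 13·(-9)] + [13·(-4) − 9·7] + [9·(-9) − 18·(-4)]| = 119, so the area is 59.5.
The number of boundary lattice points is Σ gcd(|Δx|,|Δy|) = gcd(5,16) + gcd(4,11) + gcd(9,5) = 1+1+1 = 3.
Scaling by 2 multiplies the area by 2² = 4 (so the new area is 238) and multiplies the boundary lattice-point count by 2, giving 6.
By Pick's theorem, the interior count of the dilated polygon is 238 − 6/2 + 1 = 236.

236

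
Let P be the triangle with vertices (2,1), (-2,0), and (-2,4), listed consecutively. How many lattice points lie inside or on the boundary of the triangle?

12

Using the shoelace formula, 2A = |[2·0 − (-2)·1] + [(-2)·4 − (-2)·0] + [(-2)·1 − 2·4]| = 16, so the area is 8.
Summing gcd(|Δx|,|Δy|) over the edges gives the boundary count: gcd(4,1) + gcd(0,4) + gcd(4,3) = 1+4+1 = 6.
Pick's theorem gives I = A − B/2 + 1 = 8 − 6/2 + 1 = 6, so the closed region contains I + B = 6 + 6 = 12 lattice points.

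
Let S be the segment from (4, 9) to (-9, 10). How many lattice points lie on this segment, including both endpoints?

The number of lattice points on a segment between lattice points is gcd(|Δx|,|Δy|) + 1 = gcd(13,1) + 1 = 1 + 1 = 2.

2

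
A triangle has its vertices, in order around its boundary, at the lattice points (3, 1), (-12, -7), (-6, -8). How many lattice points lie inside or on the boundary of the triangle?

38

Using the shoelace formula, 2A = |[3·(-7) − (-12)·1] + [(-12)·(-8) − (-6)·(-7)] + [(-6)·1 − 3·(-8)]| = 63, so the area is 31.5.
Along each edge there are gcd(|Δx|,|Δy|)+1 lattice points, so counting each shared vertex once the boundary has gcd(15,8) + gcd(6,1) + gcd(9,9) = 1+1+9 = 11.
Pick's theorem gives I = A − B/2 + 1 = 31.5 − 11/2 + 1 = 27, so the closed region contains I + B = 27 + 11 = 38 lattice points.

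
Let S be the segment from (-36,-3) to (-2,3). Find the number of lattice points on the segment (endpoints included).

The number of lattice points on a segment between lattice points is gcd(|Δx|,|Δy|) + 1 = gcd(34,6) + 1 = 2 + 1 = 3.

3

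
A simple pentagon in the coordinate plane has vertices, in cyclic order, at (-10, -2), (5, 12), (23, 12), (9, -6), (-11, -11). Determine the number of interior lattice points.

Using the shoelace formula, 2A = |[(-10)·12 − 5·(-2)] + [5·12 − 23·12] + [23·(-6) − 9·12] + [9·(-11) − (-11)·(-6)] + [(-11)·(-2) − (-10)·(-11)]| = 825, so the area is 412.5.
Summing gcd(|Δx|,|Δy|) over the edges gives the boundary count: gcd(15,14) + gcd(18,0) + gcd(14,18) + gcd(20,5) + gcd(1,9) = 1+18+2+5+1 = 27.
Pick's theorem gives I = A − B/2 + 1 = 412.5 − 27/2 + 1 = 400.

400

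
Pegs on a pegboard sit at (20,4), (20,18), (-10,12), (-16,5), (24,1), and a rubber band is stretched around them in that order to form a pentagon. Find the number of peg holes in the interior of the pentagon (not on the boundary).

The shoelace formula gives twice the area as |(20·18 − 20·4) + (20·12 − (-10)·18) + ((-10)·5 − (-16)·12) + ((-16)·1 − 24·5) + (24·4 − 20·1)| = 782, so the area is 391.
Summing gcd(|Δx|,|Δy|) over the edges gives the boundary count: gcd(0,14) + gcd(30,6) + gcd(6,7) + gcd(40,4) + gcd(4,3) = 14+6+1+4+1 = 26.
By Pick's theorem A = I + B/2 − 1, so I = 391 − 26/2 + 1 = 379.

379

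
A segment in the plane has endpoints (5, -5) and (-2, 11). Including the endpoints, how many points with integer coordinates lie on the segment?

The number of lattice points on a segment between lattice points is gcd(|Δx|,|Δy|) + 1 = gcd(7,16) + 1 = 1 + 1 = 2.

2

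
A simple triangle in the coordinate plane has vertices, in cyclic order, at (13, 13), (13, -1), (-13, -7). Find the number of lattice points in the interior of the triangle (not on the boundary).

174

By the shoelace formula, twice the signed area is |[13·(-1) − 13·13] + [13·(-7) − (-13)·(-1)] + [(-13)·13 − 13·(-7)]| = 364, so the area is 182.
Summing gcd(|Δx|,|Δy|) over the edges gives the boundary count: gcd(0,14) + gcd(26,6) + gcd(26,20) = 14+2+2 = 18.
Pick's theorem gives I = A − B/2 + 1 = 182 − 18/2 + 1 = 174.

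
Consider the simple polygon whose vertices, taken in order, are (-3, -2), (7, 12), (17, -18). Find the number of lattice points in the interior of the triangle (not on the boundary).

Using the shoelace formula, 2A = |[(-3)·12 − 7·(-2)] + [7·(-18) − 17·12] + [17·(-2) − (-3)·(-18)]| = 440, so the area is 220.
The number of boundary lattice points is Σ gcd(|Δx|,|Δy|) = gcd(10,14) + gcd(10,30) + gcd(20,16) = 2+10+4 = 16.
By Pick's theorem A = I + B/2 − 1, so I = 220 − 16/2 + 1 = 213.

213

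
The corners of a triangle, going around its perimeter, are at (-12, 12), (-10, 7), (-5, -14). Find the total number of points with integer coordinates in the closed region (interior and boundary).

By the shoelace formula, twice the signed area is |((-12)·7 − (-10)·12) + ((-10)·(-14) − (-5)·7) + ((-5)·12 − (-12)·(-14))| = 17, so the area is 17/2.
Summing gcd(|Δx|,|Δy|) over the edges gives the boundary count: gcd(2,5) + gcd(5,21) + gcd(7,26) = 1+1+1 = 3.
Pick's theorem gives I = A − B/2 + 1 = 17/2 − 3/2 + 1 = 8, so the closed region contains I + B = 8 + 3 = 11 lattice points.

11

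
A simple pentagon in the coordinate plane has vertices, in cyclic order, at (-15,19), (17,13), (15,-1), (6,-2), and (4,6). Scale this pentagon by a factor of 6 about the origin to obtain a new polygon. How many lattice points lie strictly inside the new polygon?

9769

The shoelace formula gives twice the area as |((-15)·13 − 17·19) + (17·(-1) − 15·13) + (15·(-2) − 6·(-1)) + (6·6 − 4·(-2)) + (4·19 − (-15)·6)| = 544, so the area is 272.
Summing gcd(|Δx|,|Δy|) over the edges gives the boundary count: gcd(32,6) + gcd(2,14) + gcd(9,1) + gcd(2,8) + gcd(19,13) = 2+2+1+2+1 = 8.
Scaling by 6 multiplies the area by 6² = 36 (so the new area is 9792) and multiplies the boundary lattice-point count by 6, giving 48.
By Pick's theorem, the interior count of the dilated polygon is 9792 − 48/2 + 1 = 9769.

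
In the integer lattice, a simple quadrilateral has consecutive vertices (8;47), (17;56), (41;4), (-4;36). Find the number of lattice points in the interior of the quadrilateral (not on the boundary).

775

The shoelace formula gives twice the area as |(8·56 − 17·47) + (17·4 − 41·56) + (41·36 − (-4)·4) + ((-4)·47 − 8·36)| = 1563, so the area is 1563/2.
The number of boundary lattice points is Σ gcd(|Δx|,|Δy|) = gcd(9,9) + gcd(24,52) + gcd(45,32) + gcd(12,11) = 9+4+1+1 = 15.
By Pick's theorem A = I + B/2 − 1, so I = 1563/2 − 15/2 + 1 = 775.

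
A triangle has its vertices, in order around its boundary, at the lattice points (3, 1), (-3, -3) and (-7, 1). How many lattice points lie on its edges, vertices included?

The number of boundary lattice points is Σ gcd(|Δx|,|Δy|) = gcd(6,4) + gcd(4,4) + gcd(10,0) = 2+4+10 = 16.

16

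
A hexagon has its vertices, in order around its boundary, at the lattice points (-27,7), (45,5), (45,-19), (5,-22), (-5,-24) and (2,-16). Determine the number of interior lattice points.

By the shoelace formula, twice the signed area is |[(-27)·5 − 45·7] + [45·(-19) − 45·5] + [45·(-22) − 5·(-19)] + [5·(-24) − (-5)·(-22)] + [(-5)·(-16) − 2·(-24)] + [2·7 − (-27)·(-16)]| = 2945, so the area is 2945/2.
Along each edge there are gcd(|Δx|,|Δy|)+1 lattice points, so counting each shared vertex once the boundary has gcd(72,2) + gcd(0,24) + gcd(40,3) + gcd(10,2) + gcd(7,8) + gcd(29,23) = 2+24+1+2+1+1 = 31.
Pick's theorem gives I = A − B/2 + 1 = 2945/2 − 31/2 + 1 = 1458.

1458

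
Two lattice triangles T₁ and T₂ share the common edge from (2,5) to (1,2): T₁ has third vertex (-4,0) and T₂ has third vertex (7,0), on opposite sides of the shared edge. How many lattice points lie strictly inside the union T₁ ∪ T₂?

13

The union is the simple quadrilateral with vertices (2,5), (-4,0), (1,2), (7,0) in order.
Using the shoelace formula, 2A = |(2·0 − (-4)·5) + ((-4)·2 − 1·0) + (1·0 − 7·2) + (7·5 − 2·0)| = 33, so the area is 16.5.
Along each edge there are gcd(|Δx|,|Δy|)+1 lattice points, so counting each shared vertex once the boundary has gcd(6,5) + gcd(5,2) + gcd(6,2) + gcd(5,5) = 1+1+2+5 = 9.
By Pick's theorem I = A − B/2 + 1 = 16.5 − 9/2 + 1 = 13.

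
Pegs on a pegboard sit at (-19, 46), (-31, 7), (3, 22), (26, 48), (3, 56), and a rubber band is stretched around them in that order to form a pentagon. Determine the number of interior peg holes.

The shoelace formula gives twice the area as |[(-19)·7 − (-31)·46] + [(-31)·22 − 3·7] + [3·48 − 26·22] + [26·56 − 3·48] + [3·46 − (-19)·56]| = 2676, so the area is 1338.
Along each edge there are gcd(|Δx|,|Δy|)+1 lattice points, so counting each shared vertex once the boundary has gcd(12,39) + gcd(34,15) + gcd(23,26) + gcd(23,8) + gcd(22,10) = 3+1+1+1+2 = 8.
Pick's theorem gives I = A − B/2 + 1 = 1338 − 8/2 + 1 = 1335.

1335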